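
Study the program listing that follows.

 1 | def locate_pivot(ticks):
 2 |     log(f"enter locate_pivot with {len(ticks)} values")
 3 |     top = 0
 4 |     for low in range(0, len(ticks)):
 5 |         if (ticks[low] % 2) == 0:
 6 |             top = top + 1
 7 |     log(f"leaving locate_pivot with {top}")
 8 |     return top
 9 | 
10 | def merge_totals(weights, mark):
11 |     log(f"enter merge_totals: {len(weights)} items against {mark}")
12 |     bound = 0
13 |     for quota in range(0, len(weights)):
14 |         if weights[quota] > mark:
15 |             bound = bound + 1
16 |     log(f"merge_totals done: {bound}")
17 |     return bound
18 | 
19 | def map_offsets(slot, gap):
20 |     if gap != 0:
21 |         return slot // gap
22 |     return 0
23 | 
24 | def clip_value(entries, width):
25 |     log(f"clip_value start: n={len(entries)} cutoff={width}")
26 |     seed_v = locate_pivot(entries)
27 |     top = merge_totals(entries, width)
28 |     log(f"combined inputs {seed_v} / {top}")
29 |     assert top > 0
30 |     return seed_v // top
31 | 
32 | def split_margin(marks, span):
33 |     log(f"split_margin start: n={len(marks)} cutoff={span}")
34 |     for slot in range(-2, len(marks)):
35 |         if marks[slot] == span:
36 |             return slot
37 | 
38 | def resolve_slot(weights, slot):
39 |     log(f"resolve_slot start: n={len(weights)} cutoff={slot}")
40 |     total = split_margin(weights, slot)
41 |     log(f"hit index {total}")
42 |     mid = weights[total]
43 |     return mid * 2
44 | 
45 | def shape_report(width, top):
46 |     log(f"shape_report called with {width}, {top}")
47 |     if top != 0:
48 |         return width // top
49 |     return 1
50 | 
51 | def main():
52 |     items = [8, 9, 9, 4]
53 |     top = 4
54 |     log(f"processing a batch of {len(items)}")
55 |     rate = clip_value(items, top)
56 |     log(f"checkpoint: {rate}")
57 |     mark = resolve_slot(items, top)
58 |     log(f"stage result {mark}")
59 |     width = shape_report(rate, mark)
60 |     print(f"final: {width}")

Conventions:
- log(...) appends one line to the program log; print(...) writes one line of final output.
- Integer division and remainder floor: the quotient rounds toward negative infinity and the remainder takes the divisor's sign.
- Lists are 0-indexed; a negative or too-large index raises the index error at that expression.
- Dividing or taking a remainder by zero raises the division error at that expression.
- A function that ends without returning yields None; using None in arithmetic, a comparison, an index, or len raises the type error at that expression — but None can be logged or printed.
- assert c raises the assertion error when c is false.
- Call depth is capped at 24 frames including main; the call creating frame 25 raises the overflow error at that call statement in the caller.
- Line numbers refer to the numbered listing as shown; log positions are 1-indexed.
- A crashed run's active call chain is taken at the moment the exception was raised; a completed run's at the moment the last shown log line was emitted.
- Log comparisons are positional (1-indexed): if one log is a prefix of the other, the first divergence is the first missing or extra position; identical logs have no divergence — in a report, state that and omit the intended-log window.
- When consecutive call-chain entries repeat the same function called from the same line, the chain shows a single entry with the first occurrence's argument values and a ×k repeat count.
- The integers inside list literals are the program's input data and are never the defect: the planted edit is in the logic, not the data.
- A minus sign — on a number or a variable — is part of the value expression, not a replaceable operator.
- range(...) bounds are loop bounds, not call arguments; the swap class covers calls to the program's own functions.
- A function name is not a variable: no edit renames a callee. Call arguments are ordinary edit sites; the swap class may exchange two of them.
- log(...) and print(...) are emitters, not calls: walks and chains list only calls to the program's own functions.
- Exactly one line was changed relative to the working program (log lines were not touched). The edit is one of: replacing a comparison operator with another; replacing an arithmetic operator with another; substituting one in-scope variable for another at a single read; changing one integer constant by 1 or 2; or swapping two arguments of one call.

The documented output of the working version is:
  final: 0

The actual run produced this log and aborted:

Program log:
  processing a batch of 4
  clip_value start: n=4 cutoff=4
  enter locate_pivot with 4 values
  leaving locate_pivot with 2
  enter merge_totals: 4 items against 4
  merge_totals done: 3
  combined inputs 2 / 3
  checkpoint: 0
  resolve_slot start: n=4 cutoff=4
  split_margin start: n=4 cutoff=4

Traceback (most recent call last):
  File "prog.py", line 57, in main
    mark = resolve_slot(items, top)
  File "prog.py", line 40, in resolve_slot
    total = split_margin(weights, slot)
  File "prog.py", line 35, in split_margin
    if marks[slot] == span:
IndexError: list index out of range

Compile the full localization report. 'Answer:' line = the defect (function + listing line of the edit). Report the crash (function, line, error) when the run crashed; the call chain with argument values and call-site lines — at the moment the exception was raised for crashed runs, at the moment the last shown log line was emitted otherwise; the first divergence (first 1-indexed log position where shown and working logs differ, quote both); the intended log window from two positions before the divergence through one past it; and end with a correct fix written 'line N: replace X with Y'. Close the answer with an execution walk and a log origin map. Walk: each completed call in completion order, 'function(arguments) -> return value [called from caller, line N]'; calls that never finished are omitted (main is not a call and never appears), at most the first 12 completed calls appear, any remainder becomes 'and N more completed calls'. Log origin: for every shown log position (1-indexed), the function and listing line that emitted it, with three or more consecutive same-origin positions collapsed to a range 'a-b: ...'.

Answer: the defect is in split_margin at line 34.
Core observation: The shown log is a 10-line prefix of the intended one, whose next entry is 'hit index 3'.
Crash: split_margin, line 35, IndexError.
Call chain: main -> resolve_slot([8, 9, 9, 4], 4) (called at line 57) -> split_margin([8, 9, 9, 4], 4) (called at line 40).
First divergence: position 11 — after 10 matching lines the faulty run goes silent; intended next line 'hit index 3'.
Intended log window:
  9: resolve_slot start: n=4 cutoff=4
  10: split_margin start: n=4 cutoff=4
  11: hit index 3
  12: stage result 8
Execution walk:
  locate_pivot([8, 9, 9, 4]) -> 2  [called from clip_value, line 26]
  merge_totals([8, 9, 9, 4], 4) -> 3  [called from clip_value, line 27]
  clip_value([8, 9, 9, 4], 4) -> 0  [called from main, line 55]
Origin of each log line:
  1 — main, line 54
  2 — clip_value, line 25
  3 — locate_pivot, line 2
  4 — locate_pivot, line 7
  5 — merge_totals, line 11
  6 — merge_totals, line 16
  7 — clip_value, line 28
  8 — main, line 56
  9 — resolve_slot, line 39
  10 — split_margin, line 33
A correct fix: line 34: replace `-2` with `0`.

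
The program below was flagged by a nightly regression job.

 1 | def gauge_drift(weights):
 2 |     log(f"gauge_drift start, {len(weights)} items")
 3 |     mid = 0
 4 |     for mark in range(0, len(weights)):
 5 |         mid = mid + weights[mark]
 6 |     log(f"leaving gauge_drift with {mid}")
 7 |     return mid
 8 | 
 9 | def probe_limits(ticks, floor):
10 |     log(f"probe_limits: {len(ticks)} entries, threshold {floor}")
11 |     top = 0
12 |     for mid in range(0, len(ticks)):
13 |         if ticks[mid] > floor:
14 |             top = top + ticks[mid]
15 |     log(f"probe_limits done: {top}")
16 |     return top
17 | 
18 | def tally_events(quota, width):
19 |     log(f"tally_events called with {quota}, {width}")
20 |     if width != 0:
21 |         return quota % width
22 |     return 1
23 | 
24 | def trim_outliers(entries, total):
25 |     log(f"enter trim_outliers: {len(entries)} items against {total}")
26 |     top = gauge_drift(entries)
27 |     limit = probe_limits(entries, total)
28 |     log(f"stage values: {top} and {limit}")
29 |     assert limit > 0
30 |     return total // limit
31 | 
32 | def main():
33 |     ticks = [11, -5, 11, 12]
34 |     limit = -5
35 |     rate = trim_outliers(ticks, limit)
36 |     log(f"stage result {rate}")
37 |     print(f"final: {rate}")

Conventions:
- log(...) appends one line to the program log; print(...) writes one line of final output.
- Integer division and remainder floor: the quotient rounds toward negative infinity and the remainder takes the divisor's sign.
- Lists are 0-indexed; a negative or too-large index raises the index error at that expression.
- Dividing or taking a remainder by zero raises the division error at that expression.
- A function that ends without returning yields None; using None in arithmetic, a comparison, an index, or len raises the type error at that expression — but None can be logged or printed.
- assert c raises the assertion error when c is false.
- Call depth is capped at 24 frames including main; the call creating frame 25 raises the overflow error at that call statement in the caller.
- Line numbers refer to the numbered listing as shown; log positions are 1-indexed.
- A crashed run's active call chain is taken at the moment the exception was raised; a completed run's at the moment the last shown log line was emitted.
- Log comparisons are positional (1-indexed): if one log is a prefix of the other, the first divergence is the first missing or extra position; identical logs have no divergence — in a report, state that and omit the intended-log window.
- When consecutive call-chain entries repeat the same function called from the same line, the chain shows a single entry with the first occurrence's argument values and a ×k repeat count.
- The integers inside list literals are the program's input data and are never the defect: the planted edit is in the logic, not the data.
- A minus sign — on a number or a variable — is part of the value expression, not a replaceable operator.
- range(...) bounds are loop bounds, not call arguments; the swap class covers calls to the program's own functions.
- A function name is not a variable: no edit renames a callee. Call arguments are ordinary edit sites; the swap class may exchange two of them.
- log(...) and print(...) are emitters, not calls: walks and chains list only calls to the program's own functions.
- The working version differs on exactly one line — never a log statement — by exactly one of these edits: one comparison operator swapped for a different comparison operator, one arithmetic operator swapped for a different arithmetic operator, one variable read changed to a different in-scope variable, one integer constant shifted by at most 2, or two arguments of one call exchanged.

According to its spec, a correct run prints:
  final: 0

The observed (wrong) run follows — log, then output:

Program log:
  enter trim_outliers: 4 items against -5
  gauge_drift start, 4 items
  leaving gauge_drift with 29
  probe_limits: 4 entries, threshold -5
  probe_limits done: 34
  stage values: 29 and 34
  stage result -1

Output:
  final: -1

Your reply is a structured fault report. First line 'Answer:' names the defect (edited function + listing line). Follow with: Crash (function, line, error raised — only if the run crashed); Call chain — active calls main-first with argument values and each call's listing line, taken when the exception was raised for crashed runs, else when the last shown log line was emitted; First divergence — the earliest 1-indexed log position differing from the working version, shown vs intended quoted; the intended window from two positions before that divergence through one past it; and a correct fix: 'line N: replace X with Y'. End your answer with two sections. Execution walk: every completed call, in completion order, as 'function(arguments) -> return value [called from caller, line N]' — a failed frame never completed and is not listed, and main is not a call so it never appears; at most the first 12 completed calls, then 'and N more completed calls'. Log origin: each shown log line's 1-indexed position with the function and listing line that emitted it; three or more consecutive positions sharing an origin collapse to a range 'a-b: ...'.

Answer: the defect is in trim_outliers at line 30.
The tell: Position 7 is the first bad log line: 'stage result -1' should read 'stage result 0'.
Call chain: main.
First divergence: position 7 — shown 'stage result -1', intended 'stage result 0'.
Intended log window:
  5: probe_limits done: 34
  6: stage values: 29 and 34
  7: stage result 0
Execution walk:
  gauge_drift([11, -5, 11, 12]) -> 29  [called from trim_outliers, line 26]
  probe_limits([11, -5, 11, 12], -5) -> 34  [called from trim_outliers, line 27]
  trim_outliers([11, -5, 11, 12], -5) -> -1  [called from main, line 35]
Origin of each log line:
  1: logged in trim_outliers at line 25
  2: logged in gauge_drift at line 2
  3: logged in gauge_drift at line 6
  4: logged in probe_limits at line 10
  5: logged in probe_limits at line 15
  6: logged in trim_outliers at line 28
  7: logged in main at line 36
A correct fix: line 30: replace `total` with `top`.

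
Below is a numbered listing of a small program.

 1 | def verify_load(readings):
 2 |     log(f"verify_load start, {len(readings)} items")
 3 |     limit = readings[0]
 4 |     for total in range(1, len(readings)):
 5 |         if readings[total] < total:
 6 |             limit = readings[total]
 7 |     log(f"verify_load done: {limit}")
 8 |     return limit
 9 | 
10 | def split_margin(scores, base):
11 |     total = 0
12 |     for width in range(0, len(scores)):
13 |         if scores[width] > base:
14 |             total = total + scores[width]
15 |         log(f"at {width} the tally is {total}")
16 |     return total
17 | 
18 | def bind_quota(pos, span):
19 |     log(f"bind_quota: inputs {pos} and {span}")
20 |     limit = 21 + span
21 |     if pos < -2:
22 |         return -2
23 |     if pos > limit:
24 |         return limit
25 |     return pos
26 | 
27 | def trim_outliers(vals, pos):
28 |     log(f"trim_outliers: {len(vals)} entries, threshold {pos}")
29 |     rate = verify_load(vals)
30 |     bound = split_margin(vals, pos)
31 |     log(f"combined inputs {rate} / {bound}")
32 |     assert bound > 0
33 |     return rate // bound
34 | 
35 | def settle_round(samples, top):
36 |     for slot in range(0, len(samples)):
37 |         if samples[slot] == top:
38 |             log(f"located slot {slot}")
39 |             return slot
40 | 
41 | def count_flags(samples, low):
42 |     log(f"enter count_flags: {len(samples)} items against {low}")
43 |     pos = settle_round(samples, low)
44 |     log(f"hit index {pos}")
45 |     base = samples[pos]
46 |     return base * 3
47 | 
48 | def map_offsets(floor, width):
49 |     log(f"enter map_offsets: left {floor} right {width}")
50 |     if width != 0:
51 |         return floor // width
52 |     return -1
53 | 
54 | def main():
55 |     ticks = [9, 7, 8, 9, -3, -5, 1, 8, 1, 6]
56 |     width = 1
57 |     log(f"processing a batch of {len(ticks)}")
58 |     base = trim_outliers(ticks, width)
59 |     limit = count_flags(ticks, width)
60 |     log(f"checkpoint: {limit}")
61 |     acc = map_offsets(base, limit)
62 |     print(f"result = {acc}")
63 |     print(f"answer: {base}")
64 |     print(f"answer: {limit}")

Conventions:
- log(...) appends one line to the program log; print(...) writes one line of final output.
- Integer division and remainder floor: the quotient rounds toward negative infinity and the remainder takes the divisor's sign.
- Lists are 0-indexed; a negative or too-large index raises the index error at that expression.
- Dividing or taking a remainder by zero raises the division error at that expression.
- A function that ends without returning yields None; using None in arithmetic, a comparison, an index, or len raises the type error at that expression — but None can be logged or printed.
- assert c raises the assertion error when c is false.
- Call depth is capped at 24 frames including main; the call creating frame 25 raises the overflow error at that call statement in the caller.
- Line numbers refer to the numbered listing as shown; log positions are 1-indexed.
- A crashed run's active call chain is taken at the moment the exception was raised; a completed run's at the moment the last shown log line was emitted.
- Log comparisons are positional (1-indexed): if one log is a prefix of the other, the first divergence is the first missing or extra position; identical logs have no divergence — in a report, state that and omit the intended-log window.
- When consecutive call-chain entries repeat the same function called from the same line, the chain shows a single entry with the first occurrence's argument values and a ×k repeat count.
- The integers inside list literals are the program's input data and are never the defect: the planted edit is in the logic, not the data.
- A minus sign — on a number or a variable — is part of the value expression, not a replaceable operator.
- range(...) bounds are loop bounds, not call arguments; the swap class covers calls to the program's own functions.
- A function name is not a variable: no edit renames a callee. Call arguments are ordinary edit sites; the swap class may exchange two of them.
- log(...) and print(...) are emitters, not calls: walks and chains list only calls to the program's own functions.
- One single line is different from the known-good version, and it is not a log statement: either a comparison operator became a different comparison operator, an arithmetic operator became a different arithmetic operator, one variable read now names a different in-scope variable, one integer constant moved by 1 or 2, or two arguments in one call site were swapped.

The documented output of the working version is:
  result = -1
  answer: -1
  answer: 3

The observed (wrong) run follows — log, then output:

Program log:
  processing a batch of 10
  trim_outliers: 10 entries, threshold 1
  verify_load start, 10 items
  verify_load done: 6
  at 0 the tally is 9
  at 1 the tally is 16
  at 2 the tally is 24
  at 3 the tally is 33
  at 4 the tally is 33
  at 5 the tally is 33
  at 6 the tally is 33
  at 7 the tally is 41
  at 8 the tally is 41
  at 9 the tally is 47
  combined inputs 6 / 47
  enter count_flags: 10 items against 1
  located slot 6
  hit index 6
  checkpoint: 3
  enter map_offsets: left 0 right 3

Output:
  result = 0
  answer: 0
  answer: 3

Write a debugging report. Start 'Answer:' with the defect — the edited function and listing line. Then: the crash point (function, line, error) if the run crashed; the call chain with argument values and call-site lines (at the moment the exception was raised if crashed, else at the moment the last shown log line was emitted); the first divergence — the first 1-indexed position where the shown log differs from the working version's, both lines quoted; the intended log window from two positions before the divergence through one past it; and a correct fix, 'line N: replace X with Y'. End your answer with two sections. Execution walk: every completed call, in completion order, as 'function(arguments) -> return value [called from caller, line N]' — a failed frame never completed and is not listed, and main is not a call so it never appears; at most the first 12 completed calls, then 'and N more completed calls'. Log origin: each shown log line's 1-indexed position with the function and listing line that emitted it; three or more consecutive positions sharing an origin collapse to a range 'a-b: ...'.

Answer: the defect is in verify_load at line 5.
Core observation: Log line 4 is where behavior first shows: 'verify_load done: 6' appears instead of 'verify_load done: -5'.
Call chain: main -> map_offsets(0, 3) (called at line 61).
First divergence: position 4 — shown 'verify_load done: 6', intended 'verify_load done: -5'.
Intended log window:
  2: trim_outliers: 10 entries, threshold 1
  3: verify_load start, 10 items
  4: verify_load done: -5
  5: at 0 the tally is 9
Execution walk:
  verify_load([9, 7, 8, 9, -3, -5, 1, 8, 1, 6]) -> 6  [called from trim_outliers, line 29]
  split_margin([9, 7, 8, 9, -3, -5, 1, 8, 1, 6], 1) -> 47  [called from trim_outliers, line 30]
  trim_outliers([9, 7, 8, 9, -3, -5, 1, 8, 1, 6], 1) -> 0  [called from main, line 58]
  settle_round([9, 7, 8, 9, -3, -5, 1, 8, 1, 6], 1) -> 6  [called from count_flags, line 43]
  count_flags([9, 7, 8, 9, -3, -5, 1, 8, 1, 6], 1) -> 3  [called from main, line 59]
  map_offsets(0, 3) -> 0  [called from main, line 61]
Log origin:
  1 — main, line 57
  2 — trim_outliers, line 28
  3 — verify_load, line 2
  4 — verify_load, line 7
  5-14 — split_margin, line 15
  15 — trim_outliers, line 31
  16 — count_flags, line 42
  17 — settle_round, line 38
  18 — count_flags, line 44
  19 — main, line 60
  20 — map_offsets, line 49
A correct fix: line 5: replace `readings[total] < total` with `readings[total] < limit`.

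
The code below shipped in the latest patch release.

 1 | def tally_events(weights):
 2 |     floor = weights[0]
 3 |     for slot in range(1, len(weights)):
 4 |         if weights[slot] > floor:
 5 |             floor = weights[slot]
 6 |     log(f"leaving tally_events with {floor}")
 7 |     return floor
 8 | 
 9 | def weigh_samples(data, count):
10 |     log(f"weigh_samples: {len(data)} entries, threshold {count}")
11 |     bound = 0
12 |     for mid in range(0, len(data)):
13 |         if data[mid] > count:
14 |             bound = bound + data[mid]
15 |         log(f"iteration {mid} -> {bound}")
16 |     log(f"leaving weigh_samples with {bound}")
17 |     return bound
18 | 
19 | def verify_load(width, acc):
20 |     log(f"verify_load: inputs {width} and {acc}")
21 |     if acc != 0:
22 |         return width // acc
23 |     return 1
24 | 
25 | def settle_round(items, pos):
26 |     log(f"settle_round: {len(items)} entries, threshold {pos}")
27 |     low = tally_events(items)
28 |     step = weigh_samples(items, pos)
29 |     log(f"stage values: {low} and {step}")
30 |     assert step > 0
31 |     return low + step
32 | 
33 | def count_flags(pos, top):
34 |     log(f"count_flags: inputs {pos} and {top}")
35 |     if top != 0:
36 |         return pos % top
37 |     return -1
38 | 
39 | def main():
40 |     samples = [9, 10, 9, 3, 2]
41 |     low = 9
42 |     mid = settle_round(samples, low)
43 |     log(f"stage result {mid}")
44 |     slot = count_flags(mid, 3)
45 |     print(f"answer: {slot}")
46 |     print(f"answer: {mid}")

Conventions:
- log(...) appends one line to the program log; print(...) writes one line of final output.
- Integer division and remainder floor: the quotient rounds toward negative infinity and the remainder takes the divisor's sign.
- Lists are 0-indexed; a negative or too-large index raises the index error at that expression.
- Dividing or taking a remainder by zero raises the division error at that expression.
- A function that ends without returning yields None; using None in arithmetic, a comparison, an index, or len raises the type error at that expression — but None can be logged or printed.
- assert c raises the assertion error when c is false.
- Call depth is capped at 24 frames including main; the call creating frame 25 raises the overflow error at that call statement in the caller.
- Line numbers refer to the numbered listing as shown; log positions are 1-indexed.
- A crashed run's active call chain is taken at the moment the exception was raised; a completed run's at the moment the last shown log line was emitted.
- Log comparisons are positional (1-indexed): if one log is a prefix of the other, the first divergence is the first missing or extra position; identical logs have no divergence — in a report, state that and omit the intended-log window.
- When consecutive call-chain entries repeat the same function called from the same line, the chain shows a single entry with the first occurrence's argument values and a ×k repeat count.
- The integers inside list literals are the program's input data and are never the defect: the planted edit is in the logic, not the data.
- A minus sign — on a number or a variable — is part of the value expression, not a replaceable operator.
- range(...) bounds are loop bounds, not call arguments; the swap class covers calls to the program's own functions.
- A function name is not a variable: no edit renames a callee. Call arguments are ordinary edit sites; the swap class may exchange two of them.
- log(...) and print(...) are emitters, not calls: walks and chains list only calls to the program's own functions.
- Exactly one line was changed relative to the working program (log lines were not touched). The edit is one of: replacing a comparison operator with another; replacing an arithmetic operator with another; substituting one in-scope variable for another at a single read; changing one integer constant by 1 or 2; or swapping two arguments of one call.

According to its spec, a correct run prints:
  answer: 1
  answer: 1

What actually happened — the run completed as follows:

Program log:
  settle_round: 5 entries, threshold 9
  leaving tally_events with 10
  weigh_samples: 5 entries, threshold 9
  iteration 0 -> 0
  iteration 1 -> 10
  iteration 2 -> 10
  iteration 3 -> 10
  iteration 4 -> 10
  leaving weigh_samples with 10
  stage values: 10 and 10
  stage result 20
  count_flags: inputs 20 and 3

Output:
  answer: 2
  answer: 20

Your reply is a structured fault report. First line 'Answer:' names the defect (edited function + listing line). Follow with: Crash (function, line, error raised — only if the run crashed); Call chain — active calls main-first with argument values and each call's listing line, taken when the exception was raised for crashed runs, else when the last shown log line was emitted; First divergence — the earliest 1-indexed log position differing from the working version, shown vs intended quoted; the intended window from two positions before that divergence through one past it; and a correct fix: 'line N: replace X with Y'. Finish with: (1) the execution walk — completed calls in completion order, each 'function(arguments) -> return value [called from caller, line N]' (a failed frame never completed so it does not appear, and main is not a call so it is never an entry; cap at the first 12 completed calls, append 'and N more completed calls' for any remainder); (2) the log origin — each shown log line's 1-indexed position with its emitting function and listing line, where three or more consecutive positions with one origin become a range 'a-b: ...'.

Answer: the defect is in settle_round at line 31.
Key fact: Log line 11 is where behavior first shows: 'stage result 20' appears instead of 'stage result 1'.
Call chain: main -> count_flags(20, 3) (called at line 44).
First divergence: position 11 — the shown line 'stage result 20' should read 'stage result 1'.
Intended log window:
  9: leaving weigh_samples with 10
  10: stage values: 10 and 10
  11: stage result 1
  12: count_flags: inputs 1 and 3
Execution walk:
  tally_events([9, 10, 9, 3, 2]) -> 10  [called from settle_round, line 27]
  weigh_samples([9, 10, 9, 3, 2], 9) -> 10  [called from settle_round, line 28]
  settle_round([9, 10, 9, 3, 2], 9) -> 20  [called from main, line 42]
  count_flags(20, 3) -> 2  [called from main, line 44]
Log origin:
  1: emitted by settle_round (line 26)
  2: emitted by tally_events (line 6)
  3: emitted by weigh_samples (line 10)
  4-8: emitted by weigh_samples (line 15)
  9: emitted by weigh_samples (line 16)
  10: emitted by settle_round (line 29)
  11: emitted by main (line 43)
  12: emitted by count_flags (line 34)
A correct fix: line 31: replace `+` with `//`.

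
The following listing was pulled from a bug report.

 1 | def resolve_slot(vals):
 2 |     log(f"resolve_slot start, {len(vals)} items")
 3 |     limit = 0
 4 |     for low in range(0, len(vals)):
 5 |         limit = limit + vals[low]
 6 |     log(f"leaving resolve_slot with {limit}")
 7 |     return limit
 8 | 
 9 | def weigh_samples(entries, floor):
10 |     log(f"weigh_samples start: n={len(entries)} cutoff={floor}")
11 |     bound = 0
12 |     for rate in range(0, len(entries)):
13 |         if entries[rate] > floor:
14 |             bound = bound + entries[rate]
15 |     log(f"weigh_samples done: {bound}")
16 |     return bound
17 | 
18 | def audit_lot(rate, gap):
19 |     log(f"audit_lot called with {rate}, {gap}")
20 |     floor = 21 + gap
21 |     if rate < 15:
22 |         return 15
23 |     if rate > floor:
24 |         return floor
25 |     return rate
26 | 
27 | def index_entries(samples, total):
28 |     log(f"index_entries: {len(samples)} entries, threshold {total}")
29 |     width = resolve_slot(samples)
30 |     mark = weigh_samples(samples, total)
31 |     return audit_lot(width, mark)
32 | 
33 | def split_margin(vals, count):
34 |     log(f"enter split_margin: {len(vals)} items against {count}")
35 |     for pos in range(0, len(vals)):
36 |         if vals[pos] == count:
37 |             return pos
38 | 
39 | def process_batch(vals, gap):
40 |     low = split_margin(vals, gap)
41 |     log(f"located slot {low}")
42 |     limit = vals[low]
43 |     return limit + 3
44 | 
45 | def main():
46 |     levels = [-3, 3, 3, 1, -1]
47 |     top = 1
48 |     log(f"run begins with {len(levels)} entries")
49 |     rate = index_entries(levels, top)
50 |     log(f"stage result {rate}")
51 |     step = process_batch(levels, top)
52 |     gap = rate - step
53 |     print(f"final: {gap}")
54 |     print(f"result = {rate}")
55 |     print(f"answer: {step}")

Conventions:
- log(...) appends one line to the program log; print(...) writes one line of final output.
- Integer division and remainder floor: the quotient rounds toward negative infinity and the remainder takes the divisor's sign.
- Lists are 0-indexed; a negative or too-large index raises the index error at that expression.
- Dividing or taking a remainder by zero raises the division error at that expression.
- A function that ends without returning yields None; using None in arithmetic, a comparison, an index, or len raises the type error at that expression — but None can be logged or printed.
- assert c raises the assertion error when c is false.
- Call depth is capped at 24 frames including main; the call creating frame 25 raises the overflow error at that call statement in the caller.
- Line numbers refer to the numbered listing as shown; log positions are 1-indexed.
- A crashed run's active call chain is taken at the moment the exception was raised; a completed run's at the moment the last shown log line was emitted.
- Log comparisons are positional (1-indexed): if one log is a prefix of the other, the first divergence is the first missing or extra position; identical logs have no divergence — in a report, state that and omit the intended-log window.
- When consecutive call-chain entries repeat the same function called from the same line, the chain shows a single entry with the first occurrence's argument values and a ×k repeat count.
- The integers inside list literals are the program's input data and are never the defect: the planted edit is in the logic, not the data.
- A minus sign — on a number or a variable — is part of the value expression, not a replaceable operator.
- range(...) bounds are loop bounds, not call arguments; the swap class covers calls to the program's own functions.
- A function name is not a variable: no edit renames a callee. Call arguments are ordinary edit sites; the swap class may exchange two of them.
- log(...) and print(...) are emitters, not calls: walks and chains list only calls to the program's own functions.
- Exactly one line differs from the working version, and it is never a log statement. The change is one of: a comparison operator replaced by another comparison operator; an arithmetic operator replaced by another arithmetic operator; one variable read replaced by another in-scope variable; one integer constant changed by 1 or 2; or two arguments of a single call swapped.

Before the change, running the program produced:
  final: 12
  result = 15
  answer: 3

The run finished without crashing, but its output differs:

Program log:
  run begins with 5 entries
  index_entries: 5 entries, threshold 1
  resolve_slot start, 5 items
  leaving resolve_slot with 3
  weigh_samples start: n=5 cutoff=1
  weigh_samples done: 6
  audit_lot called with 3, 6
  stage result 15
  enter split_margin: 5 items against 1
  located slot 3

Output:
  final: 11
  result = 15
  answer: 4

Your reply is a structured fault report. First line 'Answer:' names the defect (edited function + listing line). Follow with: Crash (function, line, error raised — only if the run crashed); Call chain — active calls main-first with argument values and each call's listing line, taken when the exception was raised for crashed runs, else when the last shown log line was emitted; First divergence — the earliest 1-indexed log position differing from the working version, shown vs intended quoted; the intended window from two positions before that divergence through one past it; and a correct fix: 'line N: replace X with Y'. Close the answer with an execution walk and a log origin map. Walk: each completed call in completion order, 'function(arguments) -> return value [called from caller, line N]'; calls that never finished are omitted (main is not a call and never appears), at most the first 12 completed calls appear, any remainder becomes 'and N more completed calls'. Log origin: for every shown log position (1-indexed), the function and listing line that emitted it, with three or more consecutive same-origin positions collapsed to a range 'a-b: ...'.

Answer: the defect is in process_batch at line 43.
Key fact: The two runs log identically and part ways only at the printed values.
Call chain: main -> process_batch([-3, 3, 3, 1, -1], 1) (called at line 51).
First divergence: none; the two logs match at every position.
Execution walk:
  resolve_slot([-3, 3, 3, 1, -1]) -> 3  [called from index_entries, line 29]
  weigh_samples([-3, 3, 3, 1, -1], 1) -> 6  [called from index_entries, line 30]
  audit_lot(3, 6) -> 15  [called from index_entries, line 31]
  index_entries([-3, 3, 3, 1, -1], 1) -> 15  [called from main, line 49]
  split_margin([-3, 3, 3, 1, -1], 1) -> 3  [called from process_batch, line 40]
  process_batch([-3, 3, 3, 1, -1], 1) -> 4  [called from main, line 51]
Log origin:
  1: from main, line 48
  2: from index_entries, line 28
  3: from resolve_slot, line 2
  4: from resolve_slot, line 6
  5: from weigh_samples, line 10
  6: from weigh_samples, line 15
  7: from audit_lot, line 19
  8: from main, line 50
  9: from split_margin, line 34
  10: from process_batch, line 41
A correct fix: line 43: replace `+` with `*`.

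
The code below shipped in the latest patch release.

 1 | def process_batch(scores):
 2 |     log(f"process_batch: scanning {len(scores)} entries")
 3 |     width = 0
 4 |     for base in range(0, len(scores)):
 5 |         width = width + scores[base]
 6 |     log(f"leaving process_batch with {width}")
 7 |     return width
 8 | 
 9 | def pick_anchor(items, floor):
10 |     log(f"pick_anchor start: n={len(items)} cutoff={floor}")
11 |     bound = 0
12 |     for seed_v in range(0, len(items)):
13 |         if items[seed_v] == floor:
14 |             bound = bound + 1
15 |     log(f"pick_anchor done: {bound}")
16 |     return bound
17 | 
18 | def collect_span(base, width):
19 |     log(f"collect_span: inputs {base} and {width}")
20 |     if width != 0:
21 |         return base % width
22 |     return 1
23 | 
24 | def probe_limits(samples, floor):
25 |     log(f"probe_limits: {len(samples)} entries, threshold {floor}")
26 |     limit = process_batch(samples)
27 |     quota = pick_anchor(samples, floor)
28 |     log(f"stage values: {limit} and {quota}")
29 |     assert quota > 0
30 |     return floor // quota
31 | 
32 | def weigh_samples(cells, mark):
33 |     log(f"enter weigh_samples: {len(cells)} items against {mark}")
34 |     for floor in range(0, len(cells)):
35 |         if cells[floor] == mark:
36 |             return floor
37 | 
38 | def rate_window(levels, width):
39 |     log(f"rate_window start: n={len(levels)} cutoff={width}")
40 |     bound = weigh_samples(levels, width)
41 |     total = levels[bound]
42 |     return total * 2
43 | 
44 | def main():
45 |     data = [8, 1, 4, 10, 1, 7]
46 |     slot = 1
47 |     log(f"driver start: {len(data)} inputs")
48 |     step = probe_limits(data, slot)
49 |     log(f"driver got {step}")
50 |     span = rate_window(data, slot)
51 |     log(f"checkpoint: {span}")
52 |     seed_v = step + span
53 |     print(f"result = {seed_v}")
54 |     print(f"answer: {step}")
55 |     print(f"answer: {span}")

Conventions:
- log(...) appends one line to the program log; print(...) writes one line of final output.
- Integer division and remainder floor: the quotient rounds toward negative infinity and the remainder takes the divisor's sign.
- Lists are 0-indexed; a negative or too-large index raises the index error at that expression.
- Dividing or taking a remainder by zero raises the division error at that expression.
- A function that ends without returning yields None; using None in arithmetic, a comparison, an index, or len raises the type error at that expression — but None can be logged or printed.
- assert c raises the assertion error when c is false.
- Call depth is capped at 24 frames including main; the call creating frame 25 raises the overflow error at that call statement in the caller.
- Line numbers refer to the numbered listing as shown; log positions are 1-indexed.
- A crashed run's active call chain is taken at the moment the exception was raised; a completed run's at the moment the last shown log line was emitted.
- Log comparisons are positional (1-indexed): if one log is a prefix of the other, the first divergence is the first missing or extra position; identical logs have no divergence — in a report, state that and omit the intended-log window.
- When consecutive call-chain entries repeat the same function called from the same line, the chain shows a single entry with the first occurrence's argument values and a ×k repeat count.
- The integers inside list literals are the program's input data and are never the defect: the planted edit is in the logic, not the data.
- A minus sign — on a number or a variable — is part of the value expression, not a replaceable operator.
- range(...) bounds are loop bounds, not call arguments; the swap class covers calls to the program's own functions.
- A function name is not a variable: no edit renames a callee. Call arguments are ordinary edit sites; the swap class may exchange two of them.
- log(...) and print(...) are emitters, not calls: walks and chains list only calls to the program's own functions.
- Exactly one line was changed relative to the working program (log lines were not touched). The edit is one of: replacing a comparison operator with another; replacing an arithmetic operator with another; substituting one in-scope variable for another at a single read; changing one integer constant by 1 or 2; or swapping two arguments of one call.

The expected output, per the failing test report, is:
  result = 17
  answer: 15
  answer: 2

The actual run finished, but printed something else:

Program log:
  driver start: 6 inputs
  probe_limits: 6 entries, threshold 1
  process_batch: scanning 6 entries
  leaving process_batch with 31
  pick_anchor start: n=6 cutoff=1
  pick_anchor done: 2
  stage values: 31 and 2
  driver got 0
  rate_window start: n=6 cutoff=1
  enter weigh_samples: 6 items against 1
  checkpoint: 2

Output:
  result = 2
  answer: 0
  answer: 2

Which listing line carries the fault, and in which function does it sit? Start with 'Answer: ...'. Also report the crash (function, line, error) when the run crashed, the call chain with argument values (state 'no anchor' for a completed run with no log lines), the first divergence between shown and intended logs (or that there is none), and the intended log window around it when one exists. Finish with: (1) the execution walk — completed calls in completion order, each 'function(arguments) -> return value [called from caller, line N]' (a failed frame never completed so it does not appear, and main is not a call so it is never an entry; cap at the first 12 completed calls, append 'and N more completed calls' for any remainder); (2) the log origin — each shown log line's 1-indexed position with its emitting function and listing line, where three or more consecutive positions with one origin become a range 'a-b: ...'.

Answer: the defect is in probe_limits at line 30.
The tell: The log first diverges at position 8: the faulty run prints 'driver got 0' where the working version prints 'driver got 15'.
Call chain: main.
First divergence: position 8 — shown 'driver got 0', intended 'driver got 15'.
Intended log window:
  6: pick_anchor done: 2
  7: stage values: 31 and 2
  8: driver got 15
  9: rate_window start: n=6 cutoff=1
Execution walk:
  process_batch([8, 1, 4, 10, 1, 7]) -> 31  [called from probe_limits, line 26]
  pick_anchor([8, 1, 4, 10, 1, 7], 1) -> 2  [called from probe_limits, line 27]
  probe_limits([8, 1, 4, 10, 1, 7], 1) -> 0  [called from main, line 48]
  weigh_samples([8, 1, 4, 10, 1, 7], 1) -> 1  [called from rate_window, line 40]
  rate_window([8, 1, 4, 10, 1, 7], 1) -> 2  [called from main, line 50]
Log origins:
  1: logged in main at line 47
  2: logged in probe_limits at line 25
  3: logged in process_batch at line 2
  4: logged in process_batch at line 6
  5: logged in pick_anchor at line 10
  6: logged in pick_anchor at line 15
  7: logged in probe_limits at line 28
  8: logged in main at line 49
  9: logged in rate_window at line 39
  10: logged in weigh_samples at line 33
  11: logged in main at line 51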